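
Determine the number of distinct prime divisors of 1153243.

1153243 = 7 · 164749
164749 = 13 · 12673
12673 = 19 · 667
667 = 23 · 29
1153243 = 7 · 13 · 19 · 23 · 29, which has 5 distinct prime factors.

5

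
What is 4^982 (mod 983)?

4^1 ≡ 4 (mod 983)
4^2 ≡ 4^2 = 16 ≡ 16 (mod 983)
4^4 ≡ 16^2 = 256 ≡ 256 (mod 983)
4^8 ≡ 256^2 = 65536 ≡ 658 (mod 983)
4^16 ≡ 658^2 = 432964 ≡ 444 (mod 983)
4^32 ≡ 444^2 = 197136 ≡ 536 (mod 983)
4^64 ≡ 536^2 = 287296 ≡ 260 (mod 983)
4^128 ≡ 260^2 = 67600 ≡ 756 (mod 983)
4^256 ≡ 756^2 = 571536 ≡ 413 (mod 983)
4^512 ≡ 413^2 = 170569 ≡ 510 (mod 983)
982 = 512 + 256 + 128 + 64 + 16 + 4 + 2 in binary powers of 2.
So 4^982 ≡ 510 · 413 · 756 · 260 · 444 · 256 · 16 ≡ 1 (mod 983).
Since the result is 1, base 4 gives no evidence that 983 is composite.

1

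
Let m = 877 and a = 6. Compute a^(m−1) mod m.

6^1 ≡ 6 (mod 877)
6^2 ≡ 6^2 = 36 ≡ 36 (mod 877)
6^4 ≡ 36^2 = 1296 ≡ 419 (mod 877)
6^8 ≡ 419^2 = 175561 ≡ 161 (mod 877)
6^16 ≡ 161^2 = 25921 ≡ 488 (mod 877)
6^32 ≡ 488^2 = 238144 ≡ 477 (mod 877)
6^64 ≡ 477^2 = 227529 ≡ 386 (mod 877)
6^128 ≡ 386^2 = 148996 ≡ 783 (mod 877)
6^256 ≡ 783^2 = 613089 ≡ 66 (mod 877)
6^512 ≡ 66^2 = 4356 ≡ 848 (mod 877)
876 = 512 + 256 + 64 + 32 + 8 + 4 in binary powers of 2.
So 6^876 ≡ 848 · 66 · 386 · 477 · 161 · 419 ≡ 1 (mod 877).
Since the result is 1, base 6 gives no evidence that 877 is composite.

1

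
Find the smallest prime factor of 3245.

5

3245 is odd.
Digit sum 14, not divisible by 3.
Ends in 5: divisible by 5.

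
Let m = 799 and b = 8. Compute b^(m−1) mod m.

4

8^1 ≡ 8 (mod 799)
8^2 ≡ 8^2 = 64 ≡ 64 (mod 799)
8^4 ≡ 64^2 = 4096 ≡ 101 (mod 799)
8^8 ≡ 101^2 = 10201 ≡ 613 (mod 799)
8^16 ≡ 613^2 = 375769 ≡ 239 (mod 799)
8^32 ≡ 239^2 = 57121 ≡ 392 (mod 799)
8^64 ≡ 392^2 = 153664 ≡ 256 (mod 799)
8^128 ≡ 256^2 = 65536 ≡ 18 (mod 799)
8^256 ≡ 18^2 = 324 ≡ 324 (mod 799)
8^512 ≡ 324^2 = 104976 ≡ 307 (mod 799)
798 = 512 + 256 + 16 + 8 + 4 + 2 in binary powers of 2.
So 8^798 ≡ 307 · 324 · 239 · 613 · 101 · 64 ≡ 4 (mod 799).
Since 4 ≠ 1, base 8 is a Fermat witness: 799 is composite.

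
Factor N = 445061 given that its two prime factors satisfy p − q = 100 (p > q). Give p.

Since p = q + 100, we have 445061 = q(q + 100), so q² + 100q − 445061 = 0.
Discriminant: 100² + 4·445061 = 10000 + 1780244 = 1790244; √1790244 = 1338.
q = (−100 + 1338)/2 = 619, and p = q + 100 = 719.
Check: 619 · 719 = 445061.

719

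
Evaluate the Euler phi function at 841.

Factor: 841 = 29^2.
φ(841) = 29^1·(29−1) = 812.

812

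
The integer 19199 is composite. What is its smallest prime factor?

19199 is odd.
Digit sum 29, not divisible by 3.
Ends in 9: not divisible by 5.
7: 19199 = 7·2742 + 5
11: 19199 = 11·1745 + 4
13: 19199 = 13·1476 + 11
17: 19199 = 17·1129 + 6
19: 19199 = 19·1010 + 9
23: 19199 = 23·834 + 17
29: 19199 = 29·662 + 1
31: 19199 = 31·619 + 10
37: 19199 = 37·518 + 33
41: 19199 = 41·468 + 11
43: 19199 = 43·446 + 21
47: 19199 = 47·408 + 23
53: 19199 = 53·362 + 13
59: 19199 = 59·325 + 24
61: 19199 = 61·314 + 45
67: 19199 = 67·286 + 37
71: 19199 = 71·270 + 29
73: 19199 = 73·263

73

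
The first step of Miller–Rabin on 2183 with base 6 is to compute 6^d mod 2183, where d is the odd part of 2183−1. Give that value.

1548

2183 − 1 = 2182 = 2^1 · 1091, so d = 1091.
6^1 ≡ 6 (mod 2183)
6^2 ≡ 6^2 = 36 ≡ 36 (mod 2183)
6^4 ≡ 36^2 = 1296 ≡ 1296 (mod 2183)
6^8 ≡ 1296^2 = 1679616 ≡ 889 (mod 2183)
6^16 ≡ 889^2 = 790321 ≡ 75 (mod 2183)
6^32 ≡ 75^2 = 5625 ≡ 1259 (mod 2183)
6^64 ≡ 1259^2 = 1585081 ≡ 223 (mod 2183)
6^128 ≡ 223^2 = 49729 ≡ 1703 (mod 2183)
6^256 ≡ 1703^2 = 2900209 ≡ 1185 (mod 2183)
6^512 ≡ 1185^2 = 1404225 ≡ 556 (mod 2183)
6^1024 ≡ 556^2 = 309136 ≡ 1333 (mod 2183)
1091 = 1024 + 64 + 2 + 1 in binary powers of 2.
So 6^1091 ≡ 1333 · 223 · 36 · 6 ≡ 1548 (mod 2183).
Squaring chain: 1548; never reaches −1, so base 6 is a Miller–Rabin witness that 2183 is composite.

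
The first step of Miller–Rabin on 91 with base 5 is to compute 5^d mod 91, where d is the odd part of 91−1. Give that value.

91 − 1 = 90 = 2^1 · 45, so d = 45.
5^1 ≡ 5 (mod 91)
5^2 ≡ 5^2 = 25 ≡ 25 (mod 91)
5^4 ≡ 25^2 = 625 ≡ 79 (mod 91)
5^8 ≡ 79^2 = 6241 ≡ 53 (mod 91)
5^16 ≡ 53^2 = 2809 ≡ 79 (mod 91)
5^32 ≡ 79^2 = 6241 ≡ 53 (mod 91)
45 = 32 + 8 + 4 + 1 in binary powers of 2.
So 5^45 ≡ 53 · 53 · 79 · 5 ≡ 83 (mod 91).
Squaring chain: 83; never reaches −1, so base 5 is a Miller–Rabin witness that 91 is composite.

83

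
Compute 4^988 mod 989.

4^1 ≡ 4 (mod 989)
4^2 ≡ 4^2 = 16 ≡ 16 (mod 989)
4^4 ≡ 16^2 = 256 ≡ 256 (mod 989)
4^8 ≡ 256^2 = 65536 ≡ 262 (mod 989)
4^16 ≡ 262^2 = 68644 ≡ 403 (mod 989)
4^32 ≡ 403^2 = 162409 ≡ 213 (mod 989)
4^64 ≡ 213^2 = 45369 ≡ 864 (mod 989)
4^128 ≡ 864^2 = 746496 ≡ 790 (mod 989)
4^256 ≡ 790^2 = 624100 ≡ 41 (mod 989)
4^512 ≡ 41^2 = 1681 ≡ 692 (mod 989)
988 = 512 + 256 + 128 + 64 + 16 + 8 + 4 in binary powers of 2.
So 4^988 ≡ 692 · 41 · 790 · 864 · 403 · 262 · 256 ≡ 864 (mod 989).
Since 864 ≠ 1, base 4 is a Fermat witness: 989 is composite.

864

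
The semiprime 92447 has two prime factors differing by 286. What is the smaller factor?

Since p = q + 286, we have 92447 = q(q + 286), so q² + 286q − 92447 = 0.
Discriminant: 286² + 4·92447 = 81796 + 369788 = 451584; √451584 = 672.
q = (−286 + 672)/2 = 193, and p = q + 286 = 479.
Check: 193 · 479 = 92447.

193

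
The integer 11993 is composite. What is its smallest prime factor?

67

11993 is odd.
Digit sum 23, not divisible by 3.
Ends in 3: not divisible by 5.
7: 11993 = 7·1713 + 2
11: 11993 = 11·1090 + 3
13: 11993 = 13·922 + 7
17: 11993 = 17·705 + 8
19: 11993 = 19·631 + 4
23: 11993 = 23·521 + 10
29: 11993 = 29·413 + 16
31: 11993 = 31·386 + 27
37: 11993 = 37·324 + 5
41: 11993 = 41·292 + 21
43: 11993 = 43·278 + 39
47: 11993 = 47·255 + 8
53: 11993 = 53·226 + 15
59: 11993 = 59·203 + 16
61: 11993 = 61·196 + 37
67: 11993 = 67·179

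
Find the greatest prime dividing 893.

47

893 = 19 · 47
47 is prime.
So 893 = 19 · 47; the largest prime factor is 47.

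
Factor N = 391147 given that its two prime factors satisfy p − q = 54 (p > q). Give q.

Since p = q + 54, we have 391147 = q(q + 54), so q² + 54q − 391147 = 0.
Discriminant: 54² + 4·391147 = 2916 + 1564588 = 1567504; √1567504 = 1252.
q = (−54 + 1252)/2 = 599, and p = q + 54 = 653.
Check: 599 · 653 = 391147.

599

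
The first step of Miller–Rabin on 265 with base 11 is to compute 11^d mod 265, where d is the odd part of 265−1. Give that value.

265 − 1 = 264 = 2^3 · 33, so d = 33.
11^1 ≡ 11 (mod 265)
11^2 ≡ 11^2 = 121 ≡ 121 (mod 265)
11^4 ≡ 121^2 = 14641 ≡ 66 (mod 265)
11^8 ≡ 66^2 = 4356 ≡ 116 (mod 265)
11^16 ≡ 116^2 = 13456 ≡ 206 (mod 265)
11^32 ≡ 206^2 = 42436 ≡ 36 (mod 265)
33 = 32 + 1 in binary powers of 2.
So 11^33 ≡ 36 · 11 ≡ 131 (mod 265).
Squaring chain: 131 → 201 → 121; never reaches −1, so base 11 is a Miller–Rabin witness that 265 is composite.

131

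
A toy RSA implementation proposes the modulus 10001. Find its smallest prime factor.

10001 is odd.
Digit sum 2, not divisible by 3.
Ends in 1: not divisible by 5.
7: 10001 = 7·1428 + 5
11: 10001 = 11·909 + 2
13: 10001 = 13·769 + 4
17: 10001 = 17·588 + 5
19: 10001 = 19·526 + 7
23: 10001 = 23·434 + 19
29: 10001 = 29·344 + 25
31: 10001 = 31·322 + 19
37: 10001 = 37·270 + 11
41: 10001 = 41·243 + 38
43: 10001 = 43·232 + 25
47: 10001 = 47·212 + 37
53: 10001 = 53·188 + 37
59: 10001 = 59·169 + 30
61: 10001 = 61·163 + 58
67: 10001 = 67·149 + 18
71: 10001 = 71·140 + 61
73: 10001 = 73·137

73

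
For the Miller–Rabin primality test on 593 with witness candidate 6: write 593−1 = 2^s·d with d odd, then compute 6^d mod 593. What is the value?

82

593 − 1 = 592 = 2^4 · 37, so d = 37.
6^1 ≡ 6 (mod 593)
6^2 ≡ 6^2 = 36 ≡ 36 (mod 593)
6^4 ≡ 36^2 = 1296 ≡ 110 (mod 593)
6^8 ≡ 110^2 = 12100 ≡ 240 (mod 593)
6^16 ≡ 240^2 = 57600 ≡ 79 (mod 593)
6^32 ≡ 79^2 = 6241 ≡ 311 (mod 593)
37 = 32 + 4 + 1 in binary powers of 2.
So 6^37 ≡ 311 · 110 · 6 ≡ 82 (mod 593).
Squaring chain: 82 → 201 → 77 → 592; reaches −1, so base 6 does not prove 593 composite.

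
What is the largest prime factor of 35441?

83

35441 = 7 · 5063
5063 = 61 · 83
83 is prime.
So 35441 = 7 · 61 · 83; the largest prime factor is 83.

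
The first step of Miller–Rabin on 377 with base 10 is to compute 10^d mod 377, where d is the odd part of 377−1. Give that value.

108

377 − 1 = 376 = 2^3 · 47, so d = 47.
10^1 ≡ 10 (mod 377)
10^2 ≡ 10^2 = 100 ≡ 100 (mod 377)
10^4 ≡ 100^2 = 10000 ≡ 198 (mod 377)
10^8 ≡ 198^2 = 39204 ≡ 373 (mod 377)
10^16 ≡ 373^2 = 139129 ≡ 16 (mod 377)
10^32 ≡ 16^2 = 256 ≡ 256 (mod 377)
47 = 32 + 8 + 4 + 2 + 1 in binary powers of 2.
So 10^47 ≡ 256 · 373 · 198 · 100 · 10 ≡ 108 (mod 377).
Squaring chain: 108 → 354 → 152; never reaches −1, so base 10 is a Miller–Rabin witness that 377 is composite.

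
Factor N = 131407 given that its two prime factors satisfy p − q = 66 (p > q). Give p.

Since p = q + 66, we have 131407 = q(q + 66), so q² + 66q − 131407 = 0.
Discriminant: 66² + 4·131407 = 4356 + 525628 = 529984; √529984 = 728.
q = (−66 + 728)/2 = 331, and p = q + 66 = 397.
Check: 331 · 397 = 131407.

397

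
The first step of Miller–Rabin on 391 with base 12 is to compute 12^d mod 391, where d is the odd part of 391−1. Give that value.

215

391 − 1 = 390 = 2^1 · 195, so d = 195.
12^1 ≡ 12 (mod 391)
12^2 ≡ 12^2 = 144 ≡ 144 (mod 391)
12^4 ≡ 144^2 = 20736 ≡ 13 (mod 391)
12^8 ≡ 13^2 = 169 ≡ 169 (mod 391)
12^16 ≡ 169^2 = 28561 ≡ 18 (mod 391)
12^32 ≡ 18^2 = 324 ≡ 324 (mod 391)
12^64 ≡ 324^2 = 104976 ≡ 188 (mod 391)
12^128 ≡ 188^2 = 35344 ≡ 154 (mod 391)
195 = 128 + 64 + 2 + 1 in binary powers of 2.
So 12^195 ≡ 154 · 188 · 144 · 12 ≡ 215 (mod 391).
Squaring chain: 215; never reaches −1, so base 12 is a Miller–Rabin witness that 391 is composite.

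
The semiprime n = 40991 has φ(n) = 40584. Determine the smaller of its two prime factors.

179

φ(n) = (p−1)(q−1) = n − (p+q) + 1, so p + q = 40991 − 40584 + 1 = 408.
p and q are the roots of t² − 408t + 40991 = 0.
Discriminant: 408² − 4·40991 = 166464 − 163964 = 2500; √2500 = 50.
q = (408 − 50)/2 = 179, p = (408 + 50)/2 = 229.
Check: 179 · 229 = 40991.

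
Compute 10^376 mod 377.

10^1 ≡ 10 (mod 377)
10^2 ≡ 10^2 = 100 ≡ 100 (mod 377)
10^4 ≡ 100^2 = 10000 ≡ 198 (mod 377)
10^8 ≡ 198^2 = 39204 ≡ 373 (mod 377)
10^16 ≡ 373^2 = 139129 ≡ 16 (mod 377)
10^32 ≡ 16^2 = 256 ≡ 256 (mod 377)
10^64 ≡ 256^2 = 65536 ≡ 315 (mod 377)
10^128 ≡ 315^2 = 99225 ≡ 74 (mod 377)
10^256 ≡ 74^2 = 5476 ≡ 198 (mod 377)
376 = 256 + 64 + 32 + 16 + 8 in binary powers of 2.
So 10^376 ≡ 198 · 315 · 256 · 16 · 373 ≡ 107 (mod 377).
Since 107 ≠ 1, base 10 is a Fermat witness: 377 is composite.

107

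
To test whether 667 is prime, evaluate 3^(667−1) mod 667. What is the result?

3^1 ≡ 3 (mod 667)
3^2 ≡ 3^2 = 9 ≡ 9 (mod 667)
3^4 ≡ 9^2 = 81 ≡ 81 (mod 667)
3^8 ≡ 81^2 = 6561 ≡ 558 (mod 667)
3^16 ≡ 558^2 = 311364 ≡ 542 (mod 667)
3^32 ≡ 542^2 = 293764 ≡ 284 (mod 667)
3^64 ≡ 284^2 = 80656 ≡ 616 (mod 667)
3^128 ≡ 616^2 = 379456 ≡ 600 (mod 667)
3^256 ≡ 600^2 = 360000 ≡ 487 (mod 667)
3^512 ≡ 487^2 = 237169 ≡ 384 (mod 667)
666 = 512 + 128 + 16 + 8 + 2 in binary powers of 2.
So 3^666 ≡ 384 · 600 · 542 · 558 · 9 ≡ 660 (mod 667).
Since 660 ≠ 1, base 3 is a Fermat witness: 667 is composite.

660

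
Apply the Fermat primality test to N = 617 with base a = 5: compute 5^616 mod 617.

1

5^1 ≡ 5 (mod 617)
5^2 ≡ 5^2 = 25 ≡ 25 (mod 617)
5^4 ≡ 25^2 = 625 ≡ 8 (mod 617)
5^8 ≡ 8^2 = 64 ≡ 64 (mod 617)
5^16 ≡ 64^2 = 4096 ≡ 394 (mod 617)
5^32 ≡ 394^2 = 155236 ≡ 369 (mod 617)
5^64 ≡ 369^2 = 136161 ≡ 421 (mod 617)
5^128 ≡ 421^2 = 177241 ≡ 162 (mod 617)
5^256 ≡ 162^2 = 26244 ≡ 330 (mod 617)
5^512 ≡ 330^2 = 108900 ≡ 308 (mod 617)
616 = 512 + 64 + 32 + 8 in binary powers of 2.
So 5^616 ≡ 308 · 421 · 369 · 64 ≡ 1 (mod 617).
Since the result is 1, base 5 gives no evidence that 617 is composite.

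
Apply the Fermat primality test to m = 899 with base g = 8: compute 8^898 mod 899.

760

8^1 ≡ 8 (mod 899)
8^2 ≡ 8^2 = 64 ≡ 64 (mod 899)
8^4 ≡ 64^2 = 4096 ≡ 500 (mod 899)
8^8 ≡ 500^2 = 250000 ≡ 78 (mod 899)
8^16 ≡ 78^2 = 6084 ≡ 690 (mod 899)
8^32 ≡ 690^2 = 476100 ≡ 529 (mod 899)
8^64 ≡ 529^2 = 279841 ≡ 252 (mod 899)
8^128 ≡ 252^2 = 63504 ≡ 574 (mod 899)
8^256 ≡ 574^2 = 329476 ≡ 442 (mod 899)
8^512 ≡ 442^2 = 195364 ≡ 281 (mod 899)
898 = 512 + 256 + 128 + 2 in binary powers of 2.
So 8^898 ≡ 281 · 442 · 574 · 64 ≡ 760 (mod 899).
Since 760 ≠ 1, base 8 is a Fermat witness: 899 is composite.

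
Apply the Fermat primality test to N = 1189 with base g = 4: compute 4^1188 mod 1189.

4^1 ≡ 4 (mod 1189)
4^2 ≡ 4^2 = 16 ≡ 16 (mod 1189)
4^4 ≡ 16^2 = 256 ≡ 256 (mod 1189)
4^8 ≡ 256^2 = 65536 ≡ 141 (mod 1189)
4^16 ≡ 141^2 = 19881 ≡ 857 (mod 1189)
4^32 ≡ 857^2 = 734449 ≡ 836 (mod 1189)
4^64 ≡ 836^2 = 698896 ≡ 953 (mod 1189)
4^128 ≡ 953^2 = 908209 ≡ 1002 (mod 1189)
4^256 ≡ 1002^2 = 1004004 ≡ 488 (mod 1189)
4^512 ≡ 488^2 = 238144 ≡ 344 (mod 1189)
4^1024 ≡ 344^2 = 118336 ≡ 625 (mod 1189)
1188 = 1024 + 128 + 32 + 4 in binary powers of 2.
So 4^1188 ≡ 625 · 1002 · 836 · 256 ≡ 223 (mod 1189).
Since 223 ≠ 1, base 4 is a Fermat witness: 1189 is composite.

223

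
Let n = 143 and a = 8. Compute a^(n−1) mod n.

64

8^1 ≡ 8 (mod 143)
8^2 ≡ 8^2 = 64 ≡ 64 (mod 143)
8^4 ≡ 64^2 = 4096 ≡ 92 (mod 143)
8^8 ≡ 92^2 = 8464 ≡ 27 (mod 143)
8^16 ≡ 27^2 = 729 ≡ 14 (mod 143)
8^32 ≡ 14^2 = 196 ≡ 53 (mod 143)
8^64 ≡ 53^2 = 2809 ≡ 92 (mod 143)
8^128 ≡ 92^2 = 8464 ≡ 27 (mod 143)
142 = 128 + 8 + 4 + 2 in binary powers of 2.
So 8^142 ≡ 27 · 27 · 92 · 64 ≡ 64 (mod 143).
Since 64 ≠ 1, base 8 is a Fermat witness: 143 is composite.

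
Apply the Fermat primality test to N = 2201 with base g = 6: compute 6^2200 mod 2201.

6^1 ≡ 6 (mod 2201)
6^2 ≡ 6^2 = 36 ≡ 36 (mod 2201)
6^4 ≡ 36^2 = 1296 ≡ 1296 (mod 2201)
6^8 ≡ 1296^2 = 1679616 ≡ 253 (mod 2201)
6^16 ≡ 253^2 = 64009 ≡ 180 (mod 2201)
6^32 ≡ 180^2 = 32400 ≡ 1586 (mod 2201)
6^64 ≡ 1586^2 = 2515396 ≡ 1854 (mod 2201)
6^128 ≡ 1854^2 = 3437316 ≡ 1555 (mod 2201)
6^256 ≡ 1555^2 = 2418025 ≡ 1327 (mod 2201)
6^512 ≡ 1327^2 = 1760929 ≡ 129 (mod 2201)
6^1024 ≡ 129^2 = 16641 ≡ 1234 (mod 2201)
6^2048 ≡ 1234^2 = 1522756 ≡ 1865 (mod 2201)
2200 = 2048 + 128 + 16 + 8 in binary powers of 2.
So 6^2200 ≡ 1865 · 1555 · 180 · 253 ≡ 1823 (mod 2201).
Since 1823 ≠ 1, base 6 is a Fermat witness: 2201 is composite.

1823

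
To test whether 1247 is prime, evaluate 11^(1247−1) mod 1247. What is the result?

173

11^1 ≡ 11 (mod 1247)
11^2 ≡ 11^2 = 121 ≡ 121 (mod 1247)
11^4 ≡ 121^2 = 14641 ≡ 924 (mod 1247)
11^8 ≡ 924^2 = 853776 ≡ 828 (mod 1247)
11^16 ≡ 828^2 = 685584 ≡ 981 (mod 1247)
11^32 ≡ 981^2 = 962361 ≡ 924 (mod 1247)
11^64 ≡ 924^2 = 853776 ≡ 828 (mod 1247)
11^128 ≡ 828^2 = 685584 ≡ 981 (mod 1247)
11^256 ≡ 981^2 = 962361 ≡ 924 (mod 1247)
11^512 ≡ 924^2 = 853776 ≡ 828 (mod 1247)
11^1024 ≡ 828^2 = 685584 ≡ 981 (mod 1247)
1246 = 1024 + 128 + 64 + 16 + 8 + 4 + 2 in binary powers of 2.
So 11^1246 ≡ 981 · 981 · 828 · 981 · 828 · 924 · 121 ≡ 173 (mod 1247).
Since 173 ≠ 1, base 11 is a Fermat witness: 1247 is composite.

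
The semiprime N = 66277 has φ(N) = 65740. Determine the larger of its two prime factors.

φ(n) = (p−1)(q−1) = n − (p+q) + 1, so p + q = 66277 − 65740 + 1 = 538.
p and q are the roots of t² − 538t + 66277 = 0.
Discriminant: 538² − 4·66277 = 289444 − 265108 = 24336; √24336 = 156.
q = (538 − 156)/2 = 191, p = (538 + 156)/2 = 347.
Check: 191 · 347 = 66277.

347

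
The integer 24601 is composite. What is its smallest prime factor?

73

24601 is odd.
Digit sum 13, not divisible by 3.
Ends in 1: not divisible by 5.
7: 24601 = 7·3514 + 3
11: 24601 = 11·2236 + 5
13: 24601 = 13·1892 + 5
17: 24601 = 17·1447 + 2
19: 24601 = 19·1294 + 15
23: 24601 = 23·1069 + 14
29: 24601 = 29·848 + 9
31: 24601 = 31·793 + 18
37: 24601 = 37·664 + 33
41: 24601 = 41·600 + 1
43: 24601 = 43·572 + 5
47: 24601 = 47·523 + 20
53: 24601 = 53·464 + 9
59: 24601 = 59·416 + 57
61: 24601 = 61·403 + 18
67: 24601 = 67·367 + 12
71: 24601 = 71·346 + 35
73: 24601 = 73·337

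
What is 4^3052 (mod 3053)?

1119

4^1 ≡ 4 (mod 3053)
4^2 ≡ 4^2 = 16 ≡ 16 (mod 3053)
4^4 ≡ 16^2 = 256 ≡ 256 (mod 3053)
4^8 ≡ 256^2 = 65536 ≡ 1423 (mod 3053)
4^16 ≡ 1423^2 = 2024929 ≡ 790 (mod 3053)
4^32 ≡ 790^2 = 624100 ≡ 1288 (mod 3053)
4^64 ≡ 1288^2 = 1658944 ≡ 1165 (mod 3053)
4^128 ≡ 1165^2 = 1357225 ≡ 1693 (mod 3053)
4^256 ≡ 1693^2 = 2866249 ≡ 2535 (mod 3053)
4^512 ≡ 2535^2 = 6426225 ≡ 2713 (mod 3053)
4^1024 ≡ 2713^2 = 7360369 ≡ 2639 (mod 3053)
4^2048 ≡ 2639^2 = 6964321 ≡ 428 (mod 3053)
3052 = 2048 + 512 + 256 + 128 + 64 + 32 + 8 + 4 in binary powers of 2.
So 4^3052 ≡ 428 · 2713 · 2535 · 1693 · 1165 · 1288 · 1423 · 256 ≡ 1119 (mod 3053).
Since 1119 ≠ 1, base 4 is a Fermat witness: 3053 is composite.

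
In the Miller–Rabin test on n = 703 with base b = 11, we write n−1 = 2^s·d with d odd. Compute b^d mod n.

703 − 1 = 702 = 2^1 · 351, so d = 351.
11^1 ≡ 11 (mod 703)
11^2 ≡ 11^2 = 121 ≡ 121 (mod 703)
11^4 ≡ 121^2 = 14641 ≡ 581 (mod 703)
11^8 ≡ 581^2 = 337561 ≡ 121 (mod 703)
11^16 ≡ 121^2 = 14641 ≡ 581 (mod 703)
11^32 ≡ 581^2 = 337561 ≡ 121 (mod 703)
11^64 ≡ 121^2 = 14641 ≡ 581 (mod 703)
11^128 ≡ 581^2 = 337561 ≡ 121 (mod 703)
11^256 ≡ 121^2 = 14641 ≡ 581 (mod 703)
351 = 256 + 64 + 16 + 8 + 4 + 2 + 1 in binary powers of 2.
So 11^351 ≡ 581 · 581 · 581 · 121 · 581 · 121 · 11 ≡ 628 (mod 703).
Squaring chain: 628; never reaches −1, so base 11 is a Miller–Rabin witness that 703 is composite.

628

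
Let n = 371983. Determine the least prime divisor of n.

29

371983 is odd.
Digit sum 31, not divisible by 3.
Ends in 3: not divisible by 5.
7: 371983 = 7·53140 + 3
11: 371983 = 11·33816 + 7
13: 371983 = 13·28614 + 1
17: 371983 = 17·21881 + 6
19: 371983 = 19·19578 + 1
23: 371983 = 23·16173 + 4
29: 371983 = 29·12827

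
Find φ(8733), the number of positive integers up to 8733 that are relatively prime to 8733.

Factor: 8733 = 3 · 41 · 71.
φ(8733) = (3−1) · (41−1) · (71−1) = 2 · 40 · 70 = 5600.

5600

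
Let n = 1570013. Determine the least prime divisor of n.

41

1570013 is odd.
Digit sum 17, not divisible by 3.
Ends in 3: not divisible by 5.
7: 1570013 = 7·224287 + 4
11: 1570013 = 11·142728 + 5
13: 1570013 = 13·120770 + 3
17: 1570013 = 17·92353 + 12
19: 1570013 = 19·82632 + 5
23: 1570013 = 23·68261 + 10
29: 1570013 = 29·54138 + 11
31: 1570013 = 31·50645 + 18
37: 1570013 = 37·42432 + 29
41: 1570013 = 41·38293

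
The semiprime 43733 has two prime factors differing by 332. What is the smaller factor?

Since p = q + 332, we have 43733 = q(q + 332), so q² + 332q − 43733 = 0.
Discriminant: 332² + 4·43733 = 110224 + 174932 = 285156; √285156 = 534.
q = (−332 + 534)/2 = 101, and p = q + 332 = 433.
Check: 101 · 433 = 43733.

101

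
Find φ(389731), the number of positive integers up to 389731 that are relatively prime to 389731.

Factor: 389731 = 29 · 89 · 151.
φ(389731) = (29−1) · (89−1) · (151−1) = 28 · 88 · 150 = 369600.

369600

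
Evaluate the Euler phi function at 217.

180

Factor: 217 = 7 · 31.
φ(217) = (7−1) · (31−1) = 6 · 30 = 180.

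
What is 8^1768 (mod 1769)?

8^1 ≡ 8 (mod 1769)
8^2 ≡ 8^2 = 64 ≡ 64 (mod 1769)
8^4 ≡ 64^2 = 4096 ≡ 558 (mod 1769)
8^8 ≡ 558^2 = 311364 ≡ 20 (mod 1769)
8^16 ≡ 20^2 = 400 ≡ 400 (mod 1769)
8^32 ≡ 400^2 = 160000 ≡ 790 (mod 1769)
8^64 ≡ 790^2 = 624100 ≡ 1412 (mod 1769)
8^128 ≡ 1412^2 = 1993744 ≡ 81 (mod 1769)
8^256 ≡ 81^2 = 6561 ≡ 1254 (mod 1769)
8^512 ≡ 1254^2 = 1572516 ≡ 1644 (mod 1769)
8^1024 ≡ 1644^2 = 2702736 ≡ 1473 (mod 1769)
1768 = 1024 + 512 + 128 + 64 + 32 + 8 in binary powers of 2.
So 8^1768 ≡ 1473 · 1644 · 81 · 1412 · 790 · 20 ≡ 935 (mod 1769).
Since 935 ≠ 1, base 8 is a Fermat witness: 1769 is composite.

935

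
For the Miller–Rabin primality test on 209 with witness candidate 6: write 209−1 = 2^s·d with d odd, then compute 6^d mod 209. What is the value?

209 − 1 = 208 = 2^4 · 13, so d = 13.
6^1 ≡ 6 (mod 209)
6^2 ≡ 6^2 = 36 ≡ 36 (mod 209)
6^4 ≡ 36^2 = 1296 ≡ 42 (mod 209)
6^8 ≡ 42^2 = 1764 ≡ 92 (mod 209)
13 = 8 + 4 + 1 in binary powers of 2.
So 6^13 ≡ 92 · 42 · 6 ≡ 194 (mod 209).
Squaring chain: 194 → 16 → 47 → 119; never reaches −1, so base 6 is a Miller–Rabin witness that 209 is composite.

194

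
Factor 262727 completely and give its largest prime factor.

262727 = 59 · 4453
4453 = 61 · 73
73 is prime.
So 262727 = 59 · 61 · 73; the largest prime factor is 73.

73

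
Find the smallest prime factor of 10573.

10573 is odd.
Digit sum 16, not divisible by 3.
Ends in 3: not divisible by 5.
7: 10573 = 7·1510 + 3
11: 10573 = 11·961 + 2
13: 10573 = 13·813 + 4
17: 10573 = 17·621 + 16
19: 10573 = 19·556 + 9
23: 10573 = 23·459 + 16
29: 10573 = 29·364 + 17
31: 10573 = 31·341 + 2
37: 10573 = 37·285 + 28
41: 10573 = 41·257 + 36
43: 10573 = 43·245 + 38
47: 10573 = 47·224 + 45
53: 10573 = 53·199 + 26
59: 10573 = 59·179 + 12
61: 10573 = 61·173 + 20
67: 10573 = 67·157 + 54
71: 10573 = 71·148 + 65
73: 10573 = 73·144 + 61
79: 10573 = 79·133 + 66
83: 10573 = 83·127 + 32
89: 10573 = 89·118 + 71
97: 10573 = 97·109

97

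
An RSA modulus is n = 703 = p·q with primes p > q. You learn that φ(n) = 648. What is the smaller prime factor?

19

φ(n) = (p−1)(q−1) = n − (p+q) + 1, so p + q = 703 − 648 + 1 = 56.
p and q are the roots of t² − 56t + 703 = 0.
Discriminant: 56² − 4·703 = 3136 − 2812 = 324; √324 = 18.
q = (56 − 18)/2 = 19, p = (56 + 18)/2 = 37.
Check: 19 · 37 = 703.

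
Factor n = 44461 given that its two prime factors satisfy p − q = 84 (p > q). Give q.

Since p = q + 84, we have 44461 = q(q + 84), so q² + 84q − 44461 = 0.
Discriminant: 84² + 4·44461 = 7056 + 177844 = 184900; √184900 = 430.
q = (−84 + 430)/2 = 173, and p = q + 84 = 257.
Check: 173 · 257 = 44461.

173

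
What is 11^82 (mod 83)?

1

11^1 ≡ 11 (mod 83)
11^2 ≡ 11^2 = 121 ≡ 38 (mod 83)
11^4 ≡ 38^2 = 1444 ≡ 33 (mod 83)
11^8 ≡ 33^2 = 1089 ≡ 10 (mod 83)
11^16 ≡ 10^2 = 100 ≡ 17 (mod 83)
11^32 ≡ 17^2 = 289 ≡ 40 (mod 83)
11^64 ≡ 40^2 = 1600 ≡ 23 (mod 83)
82 = 64 + 16 + 2 in binary powers of 2.
So 11^82 ≡ 23 · 17 · 38 ≡ 1 (mod 83).
Since the result is 1, base 11 gives no evidence that 83 is composite.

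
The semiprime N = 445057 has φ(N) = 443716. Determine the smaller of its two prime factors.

599

φ(n) = (p−1)(q−1) = n − (p+q) + 1, so p + q = 445057 − 443716 + 1 = 1342.
p and q are the roots of t² − 1342t + 445057 = 0.
Discriminant: 1342² − 4·445057 = 1800964 − 1780228 = 20736; √20736 = 144.
q = (1342 − 144)/2 = 599, p = (1342 + 144)/2 = 743.
Check: 599 · 743 = 445057.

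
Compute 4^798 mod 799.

747

4^1 ≡ 4 (mod 799)
4^2 ≡ 4^2 = 16 ≡ 16 (mod 799)
4^4 ≡ 16^2 = 256 ≡ 256 (mod 799)
4^8 ≡ 256^2 = 65536 ≡ 18 (mod 799)
4^16 ≡ 18^2 = 324 ≡ 324 (mod 799)
4^32 ≡ 324^2 = 104976 ≡ 307 (mod 799)
4^64 ≡ 307^2 = 94249 ≡ 766 (mod 799)
4^128 ≡ 766^2 = 586756 ≡ 290 (mod 799)
4^256 ≡ 290^2 = 84100 ≡ 205 (mod 799)
4^512 ≡ 205^2 = 42025 ≡ 477 (mod 799)
798 = 512 + 256 + 16 + 8 + 4 + 2 in binary powers of 2.
So 4^798 ≡ 477 · 205 · 324 · 18 · 256 · 16 ≡ 747 (mod 799).
Since 747 ≠ 1, base 4 is a Fermat witness: 799 is composite.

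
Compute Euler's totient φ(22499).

Factor: 22499 = 149 · 151.
φ(22499) = (149−1) · (151−1) = 148 · 150 = 22200.

22200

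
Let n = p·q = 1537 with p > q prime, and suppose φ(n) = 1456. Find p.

53

φ(n) = (p−1)(q−1) = n − (p+q) + 1, so p + q = 1537 − 1456 + 1 = 82.
p and q are the roots of t² − 82t + 1537 = 0.
Discriminant: 82² − 4·1537 = 6724 − 6148 = 576; √576 = 24.
q = (82 − 24)/2 = 29, p = (82 + 24)/2 = 53.
Check: 29 · 53 = 1537.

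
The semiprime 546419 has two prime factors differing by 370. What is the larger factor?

947

Since p = q + 370, we have 546419 = q(q + 370), so q² + 370q − 546419 = 0.
Discriminant: 370² + 4·546419 = 136900 + 2185676 = 2322576; √2322576 = 1524.
q = (−370 + 1524)/2 = 577, and p = q + 370 = 947.
Check: 577 · 947 = 546419.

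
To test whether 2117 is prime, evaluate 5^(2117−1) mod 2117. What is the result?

547

5^1 ≡ 5 (mod 2117)
5^2 ≡ 5^2 = 25 ≡ 25 (mod 2117)
5^4 ≡ 25^2 = 625 ≡ 625 (mod 2117)
5^8 ≡ 625^2 = 390625 ≡ 1097 (mod 2117)
5^16 ≡ 1097^2 = 1203409 ≡ 953 (mod 2117)
5^32 ≡ 953^2 = 908209 ≡ 16 (mod 2117)
5^64 ≡ 16^2 = 256 ≡ 256 (mod 2117)
5^128 ≡ 256^2 = 65536 ≡ 2026 (mod 2117)
5^256 ≡ 2026^2 = 4104676 ≡ 1930 (mod 2117)
5^512 ≡ 1930^2 = 3724900 ≡ 1097 (mod 2117)
5^1024 ≡ 1097^2 = 1203409 ≡ 953 (mod 2117)
5^2048 ≡ 953^2 = 908209 ≡ 16 (mod 2117)
2116 = 2048 + 64 + 4 in binary powers of 2.
So 5^2116 ≡ 16 · 256 · 625 ≡ 547 (mod 2117).
Since 547 ≠ 1, base 5 is a Fermat witness: 2117 is composite.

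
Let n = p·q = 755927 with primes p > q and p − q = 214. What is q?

Since p = q + 214, we have 755927 = q(q + 214), so q² + 214q − 755927 = 0.
Discriminant: 214² + 4·755927 = 45796 + 3023708 = 3069504; √3069504 = 1752.
q = (−214 + 1752)/2 = 769, and p = q + 214 = 983.
Check: 769 · 983 = 755927.

769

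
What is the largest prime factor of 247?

19

247 = 13 · 19
19 is prime.
So 247 = 13 · 19; the largest prime factor is 19.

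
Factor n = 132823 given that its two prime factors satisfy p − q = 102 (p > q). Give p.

Since p = q + 102, we have 132823 = q(q + 102), so q² + 102q − 132823 = 0.
Discriminant: 102² + 4·132823 = 10404 + 531292 = 541696; √541696 = 736.
q = (−102 + 736)/2 = 317, and p = q + 102 = 419.
Check: 317 · 419 = 132823.

419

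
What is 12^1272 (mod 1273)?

210

12^1 ≡ 12 (mod 1273)
12^2 ≡ 12^2 = 144 ≡ 144 (mod 1273)
12^4 ≡ 144^2 = 20736 ≡ 368 (mod 1273)
12^8 ≡ 368^2 = 135424 ≡ 486 (mod 1273)
12^16 ≡ 486^2 = 236196 ≡ 691 (mod 1273)
12^32 ≡ 691^2 = 477481 ≡ 106 (mod 1273)
12^64 ≡ 106^2 = 11236 ≡ 1052 (mod 1273)
12^128 ≡ 1052^2 = 1106704 ≡ 467 (mod 1273)
12^256 ≡ 467^2 = 218089 ≡ 406 (mod 1273)
12^512 ≡ 406^2 = 164836 ≡ 619 (mod 1273)
12^1024 ≡ 619^2 = 383161 ≡ 1261 (mod 1273)
1272 = 1024 + 128 + 64 + 32 + 16 + 8 in binary powers of 2.
So 12^1272 ≡ 1261 · 467 · 1052 · 106 · 691 · 486 ≡ 210 (mod 1273).
Since 210 ≠ 1, base 12 is a Fermat witness: 1273 is composite.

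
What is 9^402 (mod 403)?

157

9^1 ≡ 9 (mod 403)
9^2 ≡ 9^2 = 81 ≡ 81 (mod 403)
9^4 ≡ 81^2 = 6561 ≡ 113 (mod 403)
9^8 ≡ 113^2 = 12769 ≡ 276 (mod 403)
9^16 ≡ 276^2 = 76176 ≡ 9 (mod 403)
9^32 ≡ 9^2 = 81 ≡ 81 (mod 403)
9^64 ≡ 81^2 = 6561 ≡ 113 (mod 403)
9^128 ≡ 113^2 = 12769 ≡ 276 (mod 403)
9^256 ≡ 276^2 = 76176 ≡ 9 (mod 403)
402 = 256 + 128 + 16 + 2 in binary powers of 2.
So 9^402 ≡ 9 · 276 · 9 · 81 ≡ 157 (mod 403).
Since 157 ≠ 1, base 9 is a Fermat witness: 403 is composite.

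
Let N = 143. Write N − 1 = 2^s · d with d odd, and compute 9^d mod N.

42

143 − 1 = 142 = 2^1 · 71, so d = 71.
9^1 ≡ 9 (mod 143)
9^2 ≡ 9^2 = 81 ≡ 81 (mod 143)
9^4 ≡ 81^2 = 6561 ≡ 126 (mod 143)
9^8 ≡ 126^2 = 15876 ≡ 3 (mod 143)
9^16 ≡ 3^2 = 9 ≡ 9 (mod 143)
9^32 ≡ 9^2 = 81 ≡ 81 (mod 143)
9^64 ≡ 81^2 = 6561 ≡ 126 (mod 143)
71 = 64 + 4 + 2 + 1 in binary powers of 2.
So 9^71 ≡ 126 · 126 · 81 · 9 ≡ 42 (mod 143).
Squaring chain: 42; never reaches −1, so base 9 is a Miller–Rabin witness that 143 is composite.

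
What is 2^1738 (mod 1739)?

2^1 ≡ 2 (mod 1739)
2^2 ≡ 2^2 = 4 ≡ 4 (mod 1739)
2^4 ≡ 4^2 = 16 ≡ 16 (mod 1739)
2^8 ≡ 16^2 = 256 ≡ 256 (mod 1739)
2^16 ≡ 256^2 = 65536 ≡ 1193 (mod 1739)
2^32 ≡ 1193^2 = 1423249 ≡ 747 (mod 1739)
2^64 ≡ 747^2 = 558009 ≡ 1529 (mod 1739)
2^128 ≡ 1529^2 = 2337841 ≡ 625 (mod 1739)
2^256 ≡ 625^2 = 390625 ≡ 1089 (mod 1739)
2^512 ≡ 1089^2 = 1185921 ≡ 1662 (mod 1739)
2^1024 ≡ 1662^2 = 2762244 ≡ 712 (mod 1739)
1738 = 1024 + 512 + 128 + 64 + 8 + 2 in binary powers of 2.
So 2^1738 ≡ 712 · 1662 · 625 · 1529 · 256 · 4 ≡ 1283 (mod 1739).
Since 1283 ≠ 1, base 2 is a Fermat witness: 1739 is composite.

1283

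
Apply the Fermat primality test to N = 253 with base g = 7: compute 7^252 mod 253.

7^1 ≡ 7 (mod 253)
7^2 ≡ 7^2 = 49 ≡ 49 (mod 253)
7^4 ≡ 49^2 = 2401 ≡ 124 (mod 253)
7^8 ≡ 124^2 = 15376 ≡ 196 (mod 253)
7^16 ≡ 196^2 = 38416 ≡ 213 (mod 253)
7^32 ≡ 213^2 = 45369 ≡ 82 (mod 253)
7^64 ≡ 82^2 = 6724 ≡ 146 (mod 253)
7^128 ≡ 146^2 = 21316 ≡ 64 (mod 253)
252 = 128 + 64 + 32 + 16 + 8 + 4 in binary powers of 2.
So 7^252 ≡ 64 · 146 · 82 · 213 · 196 · 124 ≡ 82 (mod 253).
Since 82 ≠ 1, base 7 is a Fermat witness: 253 is composite.

82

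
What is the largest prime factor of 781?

781 = 11 · 71
71 is prime.
So 781 = 11 · 71; the largest prime factor is 71.

71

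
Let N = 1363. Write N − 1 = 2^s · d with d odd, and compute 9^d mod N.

760

1363 − 1 = 1362 = 2^1 · 681, so d = 681.
9^1 ≡ 9 (mod 1363)
9^2 ≡ 9^2 = 81 ≡ 81 (mod 1363)
9^4 ≡ 81^2 = 6561 ≡ 1109 (mod 1363)
9^8 ≡ 1109^2 = 1229881 ≡ 455 (mod 1363)
9^16 ≡ 455^2 = 207025 ≡ 1212 (mod 1363)
9^32 ≡ 1212^2 = 1468944 ≡ 993 (mod 1363)
9^64 ≡ 993^2 = 986049 ≡ 600 (mod 1363)
9^128 ≡ 600^2 = 360000 ≡ 168 (mod 1363)
9^256 ≡ 168^2 = 28224 ≡ 964 (mod 1363)
9^512 ≡ 964^2 = 929296 ≡ 1093 (mod 1363)
681 = 512 + 128 + 32 + 8 + 1 in binary powers of 2.
So 9^681 ≡ 1093 · 168 · 993 · 455 · 9 ≡ 760 (mod 1363).
Squaring chain: 760; never reaches −1, so base 9 is a Miller–Rabin witness that 1363 is composite.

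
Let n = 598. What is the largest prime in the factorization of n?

23

598 = 2 · 299
299 = 13 · 23
23 is prime.
So 598 = 2 · 13 · 23; the largest prime factor is 23.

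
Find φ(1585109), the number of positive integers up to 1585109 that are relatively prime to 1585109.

1532160

Factor: 1585109 = 43 · 191 · 193.
φ(1585109) = (43−1) · (191−1) · (193−1) = 42 · 190 · 192 = 1532160.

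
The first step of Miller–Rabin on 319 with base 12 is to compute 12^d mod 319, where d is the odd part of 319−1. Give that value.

319 − 1 = 318 = 2^1 · 159, so d = 159.
12^1 ≡ 12 (mod 319)
12^2 ≡ 12^2 = 144 ≡ 144 (mod 319)
12^4 ≡ 144^2 = 20736 ≡ 1 (mod 319)
12^8 ≡ 1^2 = 1 ≡ 1 (mod 319)
12^16 ≡ 1^2 = 1 ≡ 1 (mod 319)
12^32 ≡ 1^2 = 1 ≡ 1 (mod 319)
12^64 ≡ 1^2 = 1 ≡ 1 (mod 319)
12^128 ≡ 1^2 = 1 ≡ 1 (mod 319)
159 = 128 + 16 + 8 + 4 + 2 + 1 in binary powers of 2.
So 12^159 ≡ 1 · 1 · 1 · 1 · 144 · 12 ≡ 133 (mod 319).
Squaring chain: 133; never reaches −1, so base 12 is a Miller–Rabin witness that 319 is composite.

133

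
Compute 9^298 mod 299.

9

9^1 ≡ 9 (mod 299)
9^2 ≡ 9^2 = 81 ≡ 81 (mod 299)
9^4 ≡ 81^2 = 6561 ≡ 282 (mod 299)
9^8 ≡ 282^2 = 79524 ≡ 289 (mod 299)
9^16 ≡ 289^2 = 83521 ≡ 100 (mod 299)
9^32 ≡ 100^2 = 10000 ≡ 133 (mod 299)
9^64 ≡ 133^2 = 17689 ≡ 48 (mod 299)
9^128 ≡ 48^2 = 2304 ≡ 211 (mod 299)
9^256 ≡ 211^2 = 44521 ≡ 269 (mod 299)
298 = 256 + 32 + 8 + 2 in binary powers of 2.
So 9^298 ≡ 269 · 133 · 289 · 81 ≡ 9 (mod 299).
Since 9 ≠ 1, base 9 is a Fermat witness: 299 is composite.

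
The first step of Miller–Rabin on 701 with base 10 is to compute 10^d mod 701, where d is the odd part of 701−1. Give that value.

701 − 1 = 700 = 2^2 · 175, so d = 175.
10^1 ≡ 10 (mod 701)
10^2 ≡ 10^2 = 100 ≡ 100 (mod 701)
10^4 ≡ 100^2 = 10000 ≡ 186 (mod 701)
10^8 ≡ 186^2 = 34596 ≡ 247 (mod 701)
10^16 ≡ 247^2 = 61009 ≡ 22 (mod 701)
10^32 ≡ 22^2 = 484 ≡ 484 (mod 701)
10^64 ≡ 484^2 = 234256 ≡ 122 (mod 701)
10^128 ≡ 122^2 = 14884 ≡ 163 (mod 701)
175 = 128 + 32 + 8 + 4 + 2 + 1 in binary powers of 2.
So 10^175 ≡ 163 · 484 · 247 · 186 · 100 · 10 ≡ 135 (mod 701).
Squaring chain: 135 → 700; reaches −1, so base 10 does not prove 701 composite.

135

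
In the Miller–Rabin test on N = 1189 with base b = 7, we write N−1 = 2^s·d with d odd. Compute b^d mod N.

604

1189 − 1 = 1188 = 2^2 · 297, so d = 297.
7^1 ≡ 7 (mod 1189)
7^2 ≡ 7^2 = 49 ≡ 49 (mod 1189)
7^4 ≡ 49^2 = 2401 ≡ 23 (mod 1189)
7^8 ≡ 23^2 = 529 ≡ 529 (mod 1189)
7^16 ≡ 529^2 = 279841 ≡ 426 (mod 1189)
7^32 ≡ 426^2 = 181476 ≡ 748 (mod 1189)
7^64 ≡ 748^2 = 559504 ≡ 674 (mod 1189)
7^128 ≡ 674^2 = 454276 ≡ 78 (mod 1189)
7^256 ≡ 78^2 = 6084 ≡ 139 (mod 1189)
297 = 256 + 32 + 8 + 1 in binary powers of 2.
So 7^297 ≡ 139 · 748 · 529 · 7 ≡ 604 (mod 1189).
Squaring chain: 604 → 982; never reaches −1, so base 7 is a Miller–Rabin witness that 1189 is composite.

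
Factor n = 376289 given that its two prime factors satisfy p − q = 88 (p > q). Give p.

659

Since p = q + 88, we have 376289 = q(q + 88), so q² + 88q − 376289 = 0.
Discriminant: 88² + 4·376289 = 7744 + 1505156 = 1512900; √1512900 = 1230.
q = (−88 + 1230)/2 = 571, and p = q + 88 = 659.
Check: 571 · 659 = 376289.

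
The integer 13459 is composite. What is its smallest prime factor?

13459 is odd.
Digit sum 22, not divisible by 3.
Ends in 9: not divisible by 5.
7: 13459 = 7·1922 + 5
11: 13459 = 11·1223 + 6
13: 13459 = 13·1035 + 4
17: 13459 = 17·791 + 12
19: 13459 = 19·708 + 7
23: 13459 = 23·585 + 4
29: 13459 = 29·464 + 3
31: 13459 = 31·434 + 5
37: 13459 = 37·363 + 28
41: 13459 = 41·328 + 11
43: 13459 = 43·313

43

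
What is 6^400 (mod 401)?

1

6^1 ≡ 6 (mod 401)
6^2 ≡ 6^2 = 36 ≡ 36 (mod 401)
6^4 ≡ 36^2 = 1296 ≡ 93 (mod 401)
6^8 ≡ 93^2 = 8649 ≡ 228 (mod 401)
6^16 ≡ 228^2 = 51984 ≡ 255 (mod 401)
6^32 ≡ 255^2 = 65025 ≡ 63 (mod 401)
6^64 ≡ 63^2 = 3969 ≡ 360 (mod 401)
6^128 ≡ 360^2 = 129600 ≡ 77 (mod 401)
6^256 ≡ 77^2 = 5929 ≡ 315 (mod 401)
400 = 256 + 128 + 16 in binary powers of 2.
So 6^400 ≡ 315 · 77 · 255 ≡ 1 (mod 401).
Since the result is 1, base 6 gives no evidence that 401 is composite.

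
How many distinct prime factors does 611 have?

2

611 = 13 · 47
611 = 13 · 47, which has 2 distinct prime factors.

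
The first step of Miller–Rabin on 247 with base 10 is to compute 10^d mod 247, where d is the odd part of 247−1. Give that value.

247 − 1 = 246 = 2^1 · 123, so d = 123.
10^1 ≡ 10 (mod 247)
10^2 ≡ 10^2 = 100 ≡ 100 (mod 247)
10^4 ≡ 100^2 = 10000 ≡ 120 (mod 247)
10^8 ≡ 120^2 = 14400 ≡ 74 (mod 247)
10^16 ≡ 74^2 = 5476 ≡ 42 (mod 247)
10^32 ≡ 42^2 = 1764 ≡ 35 (mod 247)
10^64 ≡ 35^2 = 1225 ≡ 237 (mod 247)
123 = 64 + 32 + 16 + 8 + 2 + 1 in binary powers of 2.
So 10^123 ≡ 237 · 35 · 42 · 74 · 100 · 10 ≡ 103 (mod 247).
Squaring chain: 103; never reaches −1, so base 10 is a Miller–Rabin witness that 247 is composite.

103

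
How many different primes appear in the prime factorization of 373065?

6

373065 = 3 · 124355
124355 = 5 · 24871
24871 = 7 · 3553
3553 = 11 · 323
323 = 17 · 19
373065 = 3 · 5 · 7 · 11 · 17 · 19, which has 6 distinct prime factors.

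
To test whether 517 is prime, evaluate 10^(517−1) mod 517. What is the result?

397

10^1 ≡ 10 (mod 517)
10^2 ≡ 10^2 = 100 ≡ 100 (mod 517)
10^4 ≡ 100^2 = 10000 ≡ 177 (mod 517)
10^8 ≡ 177^2 = 31329 ≡ 309 (mod 517)
10^16 ≡ 309^2 = 95481 ≡ 353 (mod 517)
10^32 ≡ 353^2 = 124609 ≡ 12 (mod 517)
10^64 ≡ 12^2 = 144 ≡ 144 (mod 517)
10^128 ≡ 144^2 = 20736 ≡ 56 (mod 517)
10^256 ≡ 56^2 = 3136 ≡ 34 (mod 517)
10^512 ≡ 34^2 = 1156 ≡ 122 (mod 517)
516 = 512 + 4 in binary powers of 2.
So 10^516 ≡ 122 · 177 ≡ 397 (mod 517).
Since 397 ≠ 1, base 10 is a Fermat witness: 517 is composite.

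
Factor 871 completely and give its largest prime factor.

871 = 13 · 67
67 is prime.
So 871 = 13 · 67; the largest prime factor is 67.

67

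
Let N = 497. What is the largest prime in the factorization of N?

497 = 7 · 71
71 is prime.
So 497 = 7 · 71; the largest prime factor is 71.

71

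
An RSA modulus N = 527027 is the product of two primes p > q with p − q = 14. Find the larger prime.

733

Since p = q + 14, we have 527027 = q(q + 14), so q² + 14q − 527027 = 0.
Discriminant: 14² + 4·527027 = 196 + 2108108 = 2108304; √2108304 = 1452.
q = (−14 + 1452)/2 = 719, and p = q + 14 = 733.
Check: 719 · 733 = 527027.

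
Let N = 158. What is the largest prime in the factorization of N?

79

158 = 2 · 79
79 is prime.
So 158 = 2 · 79; the largest prime factor is 79.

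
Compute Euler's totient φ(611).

552

Factor: 611 = 13 · 47.
φ(611) = (13−1) · (47−1) = 12 · 46 = 552.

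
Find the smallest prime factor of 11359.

37

11359 is odd.
Digit sum 19, not divisible by 3.
Ends in 9: not divisible by 5.
7: 11359 = 7·1622 + 5
11: 11359 = 11·1032 + 7
13: 11359 = 13·873 + 10
17: 11359 = 17·668 + 3
19: 11359 = 19·597 + 16
23: 11359 = 23·493 + 20
29: 11359 = 29·391 + 20
31: 11359 = 31·366 + 13
37: 11359 = 37·307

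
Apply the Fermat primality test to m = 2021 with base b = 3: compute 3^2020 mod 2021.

3^1 ≡ 3 (mod 2021)
3^2 ≡ 3^2 = 9 ≡ 9 (mod 2021)
3^4 ≡ 9^2 = 81 ≡ 81 (mod 2021)
3^8 ≡ 81^2 = 6561 ≡ 498 (mod 2021)
3^16 ≡ 498^2 = 248004 ≡ 1442 (mod 2021)
3^32 ≡ 1442^2 = 2079364 ≡ 1776 (mod 2021)
3^64 ≡ 1776^2 = 3154176 ≡ 1416 (mod 2021)
3^128 ≡ 1416^2 = 2005056 ≡ 224 (mod 2021)
3^256 ≡ 224^2 = 50176 ≡ 1672 (mod 2021)
3^512 ≡ 1672^2 = 2795584 ≡ 541 (mod 2021)
3^1024 ≡ 541^2 = 292681 ≡ 1657 (mod 2021)
2020 = 1024 + 512 + 256 + 128 + 64 + 32 + 4 in binary powers of 2.
So 3^2020 ≡ 1657 · 541 · 1672 · 224 · 1416 · 1776 · 81 ≡ 253 (mod 2021).
Since 253 ≠ 1, base 3 is a Fermat witness: 2021 is composite.

253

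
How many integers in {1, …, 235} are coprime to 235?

Factor: 235 = 5 · 47.
φ(235) = (5−1) · (47−1) = 4 · 46 = 184.

184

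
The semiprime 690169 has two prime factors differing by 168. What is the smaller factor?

Since p = q + 168, we have 690169 = q(q + 168), so q² + 168q − 690169 = 0.
Discriminant: 168² + 4·690169 = 28224 + 2760676 = 2788900; √2788900 = 1670.
q = (−168 + 1670)/2 = 751, and p = q + 168 = 919.
Check: 751 · 919 = 690169.

751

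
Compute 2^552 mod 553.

64

2^1 ≡ 2 (mod 553)
2^2 ≡ 2^2 = 4 ≡ 4 (mod 553)
2^4 ≡ 4^2 = 16 ≡ 16 (mod 553)
2^8 ≡ 16^2 = 256 ≡ 256 (mod 553)
2^16 ≡ 256^2 = 65536 ≡ 282 (mod 553)
2^32 ≡ 282^2 = 79524 ≡ 445 (mod 553)
2^64 ≡ 445^2 = 198025 ≡ 51 (mod 553)
2^128 ≡ 51^2 = 2601 ≡ 389 (mod 553)
2^256 ≡ 389^2 = 151321 ≡ 352 (mod 553)
2^512 ≡ 352^2 = 123904 ≡ 32 (mod 553)
552 = 512 + 32 + 8 in binary powers of 2.
So 2^552 ≡ 32 · 445 · 256 ≡ 64 (mod 553).
Since 64 ≠ 1, base 2 is a Fermat witness: 553 is composite.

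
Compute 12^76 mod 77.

12^1 ≡ 12 (mod 77)
12^2 ≡ 12^2 = 144 ≡ 67 (mod 77)
12^4 ≡ 67^2 = 4489 ≡ 23 (mod 77)
12^8 ≡ 23^2 = 529 ≡ 67 (mod 77)
12^16 ≡ 67^2 = 4489 ≡ 23 (mod 77)
12^32 ≡ 23^2 = 529 ≡ 67 (mod 77)
12^64 ≡ 67^2 = 4489 ≡ 23 (mod 77)
76 = 64 + 8 + 4 in binary powers of 2.
So 12^76 ≡ 23 · 67 · 23 ≡ 23 (mod 77).
Since 23 ≠ 1, base 12 is a Fermat witness: 77 is composite.

23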